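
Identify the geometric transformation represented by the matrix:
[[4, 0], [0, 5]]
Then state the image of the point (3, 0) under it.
non-uniform scaling by (4, 5); image of (3, 0) is (12, 0)

This is diagonal with distinct entries, so it scales the x-axis by 4 and the y-axis by 5.
The matrix [[4, 0], [0, 5]] represents: non-uniform scaling by (4, 5).
Applying it to (3, 0): [4·3 + 0·0, 0·3 + 5·0] = (12, 0).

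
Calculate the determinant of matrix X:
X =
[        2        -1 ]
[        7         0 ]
det(X) = 7

For a 2×2 matrix [[a, b], [c, d]], det = a*d - b*c.
det(X) = (2)*(0) - (-1)*(7) = 0 + 7 = 7.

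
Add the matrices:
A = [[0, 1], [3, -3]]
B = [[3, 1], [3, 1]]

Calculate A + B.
[[3, 2], [6, -2]]

Add corresponding elements:
(0)+(3)=3
(1)+(1)=2
(3)+(3)=6
(-3)+(1)=-2
A + B = [[3, 2], [6, -2]]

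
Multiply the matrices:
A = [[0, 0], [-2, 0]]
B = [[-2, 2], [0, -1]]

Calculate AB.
[[0, 0], [4, -4]]

Each entry (i,j) of AB = sum over k of A[i][k]*B[k][j].
(AB)[0][0] = (0)*(-2) + (0)*(0) = 0
(AB)[0][1] = (0)*(2) + (0)*(-1) = 0
(AB)[1][0] = (-2)*(-2) + (0)*(0) = 4
(AB)[1][1] = (-2)*(2) + (0)*(-1) = -4
AB = [[0, 0], [4, -4]]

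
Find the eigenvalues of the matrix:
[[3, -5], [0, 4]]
λ = 3 and λ = 4

Characteristic equation: det(A - λI) = 0
λ² - (trace)λ + (det) = 0
λ² - (7)λ + (12) = 0
λ² - 7λ + 12 = 0
Solving: λ = 3, 4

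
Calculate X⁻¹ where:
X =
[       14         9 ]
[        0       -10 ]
det(X) = -140
X⁻¹ =
[     1/14     9/140 ]
[        0     -1/10 ]

For a 2×2 matrix X = [[a, b], [c, d]] with det(X) ≠ 0, X⁻¹ = (1/det(X)) * [[d, -b], [-c, a]].
det(X) = (14)*(-10) - (9)*(0) = -140 - 0 = -140.
X⁻¹ = (1/-140) * [[-10, -9], [0, 14]].
Dividing each entry by -140 and reducing:
X⁻¹ =
[     1/14     9/140 ]
[        0     -1/10 ]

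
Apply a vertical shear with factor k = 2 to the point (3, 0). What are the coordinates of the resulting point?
(3, 6)

Shear matrix for vertical shear with factor k = 2:
[[1, 0], [2, 1]]
Result: (3, 0) → (3, 6)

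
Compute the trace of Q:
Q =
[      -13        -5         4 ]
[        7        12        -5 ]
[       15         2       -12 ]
tr(Q) = -13 + 12 - 12 = -13

The trace of a square matrix is the sum of its diagonal entries.
Diagonal entries of Q: Q[0][0] = -13, Q[1][1] = 12, Q[2][2] = -12.
tr(Q) = -13 + 12 - 12 = -13.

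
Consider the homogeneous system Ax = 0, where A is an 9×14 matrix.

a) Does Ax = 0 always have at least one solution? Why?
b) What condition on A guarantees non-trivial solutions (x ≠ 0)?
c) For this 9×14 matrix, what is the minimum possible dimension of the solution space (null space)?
a) Yes, x = 0 is always a solution. b) When A has linearly dependent columns (rank < n). c) Minimum nullity = 5.

a) x = 0 satisfies A·0 = 0, so the zero vector is always a solution.
b) Non-trivial solutions exist iff the columns of A are linearly dependent, equivalently rank(A) < n (the number of columns).
c) By rank-nullity, rank(A) + nullity(A) = n = 14. Since A has only 9 rows, rank(A) ≤ 9, so nullity(A) ≥ 14 - 9 = 5.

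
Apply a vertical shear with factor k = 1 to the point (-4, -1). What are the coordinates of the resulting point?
(-4, -5)

Shear matrix for vertical shear with factor k = 1:
[[1, 0], [1, 1]]
Result: (-4, -1) → (-4, -5)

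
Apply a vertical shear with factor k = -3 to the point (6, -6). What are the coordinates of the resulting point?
(6, -24)

Shear matrix for vertical shear with factor k = -3:
[[1, 0], [-3, 1]]
Result: (6, -6) → (6, -24)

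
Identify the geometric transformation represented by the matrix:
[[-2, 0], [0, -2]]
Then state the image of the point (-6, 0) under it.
uniform scaling by factor -2; image of (-6, 0) is (12, 0)

This is a diagonal matrix with equal entries -2, so it scales both axes by the same factor -2.
The matrix [[-2, 0], [0, -2]] represents: uniform scaling by factor -2.
Applying it to (-6, 0): [-2·-6 + 0·0, 0·-6 + -2·0] = (12, 0).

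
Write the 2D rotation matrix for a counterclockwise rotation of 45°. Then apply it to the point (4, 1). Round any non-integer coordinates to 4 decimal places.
R = [[√2/2, -√2/2], [√2/2, √2/2]]; R·(4, 1) = (2.1213, 3.5355)

Rotation matrix formula: R(θ) = [[cos θ, -sin θ], [sin θ, cos θ]]
For θ = 45°:
cos(45°) = √2/2
sin(45°) = √2/2
R = [[√2/2, -√2/2], [√2/2, √2/2]]
Apply to (4, 1): [√2/2·4 + (-√2/2)·1, √2/2·4 + √2/2·1] = (2.1213, 3.5355)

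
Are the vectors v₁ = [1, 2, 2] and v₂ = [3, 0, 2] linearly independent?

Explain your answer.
Yes, linearly independent

Two vectors are linearly dependent iff one is a scalar multiple of the other.
No single scalar k satisfies v₂ = k·v₁ (the ratios of corresponding entries disagree), so v₁ and v₂ are linearly independent.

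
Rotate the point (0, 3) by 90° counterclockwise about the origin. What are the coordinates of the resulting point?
(-3, 0)

Rotation matrix R(θ) = [[cos θ, -sin θ], [sin θ, cos θ]]; for θ = 90°:
R = [[0, -1], [1, 0]]
Result: R × [0, 3]ᵀ = [0·0 + (-1)·3, 1·0 + (0)·3]ᵀ = (-3, 0)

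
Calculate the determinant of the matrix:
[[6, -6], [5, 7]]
72

For a 2×2 matrix [[a, b], [c, d]], det = ad - bc
det = (6)(7) - (-6)(5) = 42 - -30 = 72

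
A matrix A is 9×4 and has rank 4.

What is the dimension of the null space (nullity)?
0

The rank-nullity theorem for an m×n matrix states:
rank(A) + nullity(A) = n (the number of columns).
Here n = 4 and rank(A) = 4, so nullity(A) = 4 - 4 = 0.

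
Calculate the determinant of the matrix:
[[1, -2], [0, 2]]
2

For a 2×2 matrix [[a, b], [c, d]], det = ad - bc
det = (1)(2) - (-2)(0) = 2 - 0 = 2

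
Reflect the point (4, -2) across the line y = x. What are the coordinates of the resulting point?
(-2, 4)

Reflection across line y = x: (4, -2) → (-2, 4)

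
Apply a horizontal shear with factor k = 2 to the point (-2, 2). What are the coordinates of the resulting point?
(2, 2)

Shear matrix for horizontal shear with factor k = 2:
[[1, 2], [0, 1]]
Result: (-2, 2) → (2, 2)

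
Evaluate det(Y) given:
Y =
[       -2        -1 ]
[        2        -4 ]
det(Y) = 10

For a 2×2 matrix [[a, b], [c, d]], det = a*d - b*c.
det(Y) = (-2)*(-4) - (-1)*(2) = 8 + 2 = 10.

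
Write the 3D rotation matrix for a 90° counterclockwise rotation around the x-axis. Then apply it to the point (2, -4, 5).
R = [[1, 0, 0], [0, 0, -1], [0, 1, 0]]; R·(2, -4, 5) = (2, -5, -4)

Rotation matrix for 90° around x-axis:
cos(90°) = 0, sin(90°) = 1
R = [[1, 0, 0], [0, 0, -1], [0, 1, 0]]
Apply to (2, -4, 5): R·[2, -4, 5]ᵀ = (2, -5, -4)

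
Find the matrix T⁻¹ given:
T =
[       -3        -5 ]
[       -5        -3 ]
det(T) = -16
T⁻¹ =
[     3/16     -5/16 ]
[    -5/16      3/16 ]

For a 2×2 matrix T = [[a, b], [c, d]] with det(T) ≠ 0, T⁻¹ = (1/det(T)) * [[d, -b], [-c, a]].
det(T) = (-3)*(-3) - (-5)*(-5) = 9 - 25 = -16.
T⁻¹ = (1/-16) * [[-3, 5], [5, -3]].
Dividing each entry by -16 and reducing:
T⁻¹ =
[     3/16     -5/16 ]
[    -5/16      3/16 ]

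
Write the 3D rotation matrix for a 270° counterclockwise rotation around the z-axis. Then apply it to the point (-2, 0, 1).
R = [[0, 1, 0], [-1, 0, 0], [0, 0, 1]]; R·(-2, 0, 1) = (0, 2, 1)

Rotation matrix for 270° around z-axis:
cos(270°) = 0, sin(270°) = -1
R = [[0, 1, 0], [-1, 0, 0], [0, 0, 1]]
Apply to (-2, 0, 1): R·[-2, 0, 1]ᵀ = (0, 2, 1)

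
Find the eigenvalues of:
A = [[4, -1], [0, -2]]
λ = -2, 4

Solve det(A - λI) = 0. For a 2×2 matrix this is λ² - (trace)λ + det = 0.
trace(A) = 4 - 2 = 2.
det(A) = (4)*(-2) - (-1)*(0) = -8 - 0 = -8.
Characteristic equation: λ² - (2)λ + (-8) = 0.
Discriminant: (2)² - 4*(-8) = 4 + 32 = 36.
Roots: λ = (2 ± √36) / 2 = -2, 4.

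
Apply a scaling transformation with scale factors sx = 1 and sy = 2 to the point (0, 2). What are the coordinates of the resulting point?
(0, 4)

Scaling matrix:
[[1, 0], [0, 2]]
Result: (0 × 1, 2 × 2) = (0, 4)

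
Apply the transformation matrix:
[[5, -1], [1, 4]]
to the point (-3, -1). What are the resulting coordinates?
(-14, -7)

Matrix multiplication:
[[5, -1], [1, 4]] × [-3, -1]ᵀ
= [5×-3 + -1×-1, 1×-3 + 4×-1]ᵀ
= [-14.0000, -7.0000]ᵀ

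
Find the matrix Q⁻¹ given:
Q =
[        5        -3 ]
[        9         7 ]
det(Q) = 62
Q⁻¹ =
[     7/62      3/62 ]
[    -9/62      5/62 ]

For a 2×2 matrix Q = [[a, b], [c, d]] with det(Q) ≠ 0, Q⁻¹ = (1/det(Q)) * [[d, -b], [-c, a]].
det(Q) = (5)*(7) - (-3)*(9) = 35 + 27 = 62.
Q⁻¹ = (1/62) * [[7, 3], [-9, 5]].
Dividing each entry by 62 and reducing:
Q⁻¹ =
[     7/62      3/62 ]
[    -9/62      5/62 ]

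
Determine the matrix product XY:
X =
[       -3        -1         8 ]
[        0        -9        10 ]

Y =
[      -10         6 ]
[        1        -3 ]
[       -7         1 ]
XY =
[      -27        -7 ]
[      -79        37 ]

Matrix multiplication: (XY)[i][j] = sum over k of X[i][k] * Y[k][j].
  (XY)[0][0] = (-3)*(-10) + (-1)*(1) + (8)*(-7) = -27
  (XY)[0][1] = (-3)*(6) + (-1)*(-3) + (8)*(1) = -7
  (XY)[1][0] = (0)*(-10) + (-9)*(1) + (10)*(-7) = -79
  (XY)[1][1] = (0)*(6) + (-9)*(-3) + (10)*(1) = 37
XY =
[      -27        -7 ]
[      -79        37 ]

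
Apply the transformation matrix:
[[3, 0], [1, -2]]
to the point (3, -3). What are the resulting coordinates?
(9, 9)

Matrix multiplication:
[[3, 0], [1, -2]] × [3, -3]ᵀ
= [3×3 + 0×-3, 1×3 + -2×-3]ᵀ
= [9.0000, 9.0000]ᵀ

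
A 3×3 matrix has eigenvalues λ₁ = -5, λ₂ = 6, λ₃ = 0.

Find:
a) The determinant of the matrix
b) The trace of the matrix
det = 0, trace = 1

Two standard eigenvalue identities:
- det(A) equals the product of the eigenvalues (counted with multiplicity).
- trace(A) equals the sum of the eigenvalues.
det(A) = (-5)*(6)*(0) = 0.
trace(A) = -5 + 6 + 0 = 1.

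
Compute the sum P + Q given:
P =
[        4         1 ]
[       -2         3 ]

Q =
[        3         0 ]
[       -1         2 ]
P + Q =
[        7         1 ]
[       -3         5 ]

Matrix addition is elementwise: (P+Q)[i][j] = P[i][j] + Q[i][j].
  (P+Q)[0][0] = (4) + (3) = 7
  (P+Q)[0][1] = (1) + (0) = 1
  (P+Q)[1][0] = (-2) + (-1) = -3
  (P+Q)[1][1] = (3) + (2) = 5
P + Q =
[        7         1 ]
[       -3         5 ]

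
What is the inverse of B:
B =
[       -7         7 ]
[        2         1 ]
det(B) = -21
B⁻¹ =
[    -1/21       1/3 ]
[     2/21       1/3 ]

For a 2×2 matrix B = [[a, b], [c, d]] with det(B) ≠ 0, B⁻¹ = (1/det(B)) * [[d, -b], [-c, a]].
det(B) = (-7)*(1) - (7)*(2) = -7 - 14 = -21.
B⁻¹ = (1/-21) * [[1, -7], [-2, -7]].
Dividing each entry by -21 and reducing:
B⁻¹ =
[    -1/21       1/3 ]
[     2/21       1/3 ]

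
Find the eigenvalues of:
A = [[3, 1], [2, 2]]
λ = 1, 4

Solve det(A - λI) = 0. For a 2×2 matrix this is λ² - (trace)λ + det = 0.
trace(A) = 3 + 2 = 5.
det(A) = (3)*(2) - (1)*(2) = 6 - 2 = 4.
Characteristic equation: λ² - (5)λ + (4) = 0.
Discriminant: (5)² - 4*(4) = 25 - 16 = 9.
Roots: λ = (5 ± √9) / 2 = 1, 4.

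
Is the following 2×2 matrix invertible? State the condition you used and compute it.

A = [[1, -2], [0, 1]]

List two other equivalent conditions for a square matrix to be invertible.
Yes, invertible; det(A) = 1 ≠ 0. Equivalent conditions: rank(A) = 2; Ax = 0 has only the trivial solution; 0 is not an eigenvalue; the columns of A are linearly independent.

To check invertibility, compute det(A).
The given matrix is triangular, so det(A) equals the product of its diagonal entries = 1 ≠ 0.
Since det(A) ≠ 0, A is invertible.
Equivalent conditions for a square matrix A to be invertible:
- rank(A) = 2 (full rank).
- The homogeneous system Ax = 0 has only the trivial solution x = 0.
- 0 is not an eigenvalue of A.
- The columns (equivalently rows) of A are linearly independent.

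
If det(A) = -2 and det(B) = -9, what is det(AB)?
18

Use the multiplicative property of determinants: det(AB) = det(A)*det(B).
det(AB) = (-2)*(-9) = 18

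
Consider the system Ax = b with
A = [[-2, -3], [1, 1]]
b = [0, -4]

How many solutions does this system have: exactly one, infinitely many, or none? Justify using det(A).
Exactly one solution

Compute det(A) = (-2)*(1) - (-3)*(1) = 1.
Because det(A) ≠ 0, A is invertible and Ax = b has a unique solution for every b (here x = A⁻¹ b).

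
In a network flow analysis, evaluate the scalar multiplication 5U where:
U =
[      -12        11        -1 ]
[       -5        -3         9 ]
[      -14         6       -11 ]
5U =
[      -60        55        -5 ]
[      -25       -15        45 ]
[      -70        30       -55 ]

Scalar multiplication is elementwise: (5U)[i][j] = 5 * U[i][j].
  (5U)[0][0] = 5 * (-12) = -60
  (5U)[0][1] = 5 * (11) = 55
  (5U)[0][2] = 5 * (-1) = -5
  (5U)[1][0] = 5 * (-5) = -25
  (5U)[1][1] = 5 * (-3) = -15
  (5U)[1][2] = 5 * (9) = 45
  (5U)[2][0] = 5 * (-14) = -70
  (5U)[2][1] = 5 * (6) = 30
  (5U)[2][2] = 5 * (-11) = -55
5U =
[      -60        55        -5 ]
[      -25       -15        45 ]
[      -70        30       -55 ]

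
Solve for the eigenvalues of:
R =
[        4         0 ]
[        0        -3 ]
λ = -3, 4

Solve det(R - λI) = 0. For a 2×2 matrix the characteristic equation is λ² - (trace)λ + det = 0.
trace(R) = a + d = 4 - 3 = 1.
det(R) = a*d - b*c = (4)*(-3) - (0)*(0) = -12 - 0 = -12.
Characteristic equation: λ² - (1)λ + (-12) = 0.
Discriminant = (1)² - 4*(-12) = 1 + 48 = 49.
λ = (1 ± √49) / 2 = (1 ± 7) / 2 = -3, 4.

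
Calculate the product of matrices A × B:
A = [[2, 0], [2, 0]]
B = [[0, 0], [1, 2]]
[[0, 0], [0, 0]]

Matrix multiplication:
C[0][0] = 2×0 + 0×1 = 0
C[0][1] = 2×0 + 0×2 = 0
C[1][0] = 2×0 + 0×1 = 0
C[1][1] = 2×0 + 0×2 = 0
Result: [[0, 0], [0, 0]]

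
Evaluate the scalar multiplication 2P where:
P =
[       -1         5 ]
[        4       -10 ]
2P =
[       -2        10 ]
[        8       -20 ]

Scalar multiplication is elementwise: (2P)[i][j] = 2 * P[i][j].
  (2P)[0][0] = 2 * (-1) = -2
  (2P)[0][1] = 2 * (5) = 10
  (2P)[1][0] = 2 * (4) = 8
  (2P)[1][1] = 2 * (-10) = -20
2P =
[       -2        10 ]
[        8       -20 ]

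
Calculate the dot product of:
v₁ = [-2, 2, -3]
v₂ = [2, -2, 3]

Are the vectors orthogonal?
-17, No

The dot product is the sum of products of corresponding components.
v₁·v₂ = (-2)*(2) + (2)*(-2) + (-3)*(3) = -4 - 4 - 9 = -17.
Two vectors are orthogonal iff their dot product is 0; here the dot product is -17, so the vectors are not orthogonal.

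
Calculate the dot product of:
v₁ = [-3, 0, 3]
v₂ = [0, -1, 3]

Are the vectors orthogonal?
9, No

The dot product is the sum of products of corresponding components.
v₁·v₂ = (-3)*(0) + (0)*(-1) + (3)*(3) = 0 + 0 + 9 = 9.
Two vectors are orthogonal iff their dot product is 0; here the dot product is 9, so the vectors are not orthogonal.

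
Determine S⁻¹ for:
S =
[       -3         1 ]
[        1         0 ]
det(S) = -1
S⁻¹ =
[        0         1 ]
[        1         3 ]

For a 2×2 matrix S = [[a, b], [c, d]] with det(S) ≠ 0, S⁻¹ = (1/det(S)) * [[d, -b], [-c, a]].
det(S) = (-3)*(0) - (1)*(1) = 0 - 1 = -1.
S⁻¹ = (1/-1) * [[0, -1], [-1, -3]].
Dividing each entry by -1 and reducing:
S⁻¹ =
[        0         1 ]
[        1         3 ]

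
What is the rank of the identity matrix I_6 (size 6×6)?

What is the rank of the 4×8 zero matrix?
rank(I_6) = 6, rank(0) = 0

The identity I_6 has 6 columns that are the standard basis vectors e_1, …, e_6. These are linearly independent, so all 6 columns are pivots and rank(I_6) = 6.
The 4×8 zero matrix has every entry zero, so every row is the zero row and there are no pivots; rank(0) = 0.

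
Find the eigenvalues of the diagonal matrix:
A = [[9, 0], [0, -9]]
λ₁ = 9, λ₂ = -9

The characteristic polynomial of A is det(A - λI) = (9 - λ)(-9 - λ) = 0.
The roots are λ = 9 and λ = -9, so the eigenvalues are the diagonal entries.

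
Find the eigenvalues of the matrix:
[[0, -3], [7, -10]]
λ = -7 and λ = -3

Characteristic equation: det(A - λI) = 0
λ² - (trace)λ + (det) = 0
λ² - (-10)λ + (21) = 0
λ² + 10λ + 21 = 0
Solving: λ = -7, -3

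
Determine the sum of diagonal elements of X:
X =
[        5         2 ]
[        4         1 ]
tr(X) = 5 + 1 = 6

The trace of a square matrix is the sum of its diagonal entries.
Diagonal entries of X: X[0][0] = 5, X[1][1] = 1.
tr(X) = 5 + 1 = 6.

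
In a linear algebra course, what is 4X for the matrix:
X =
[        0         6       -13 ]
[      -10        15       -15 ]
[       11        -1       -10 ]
4X =
[        0        24       -52 ]
[      -40        60       -60 ]
[       44        -4       -40 ]

Scalar multiplication is elementwise: (4X)[i][j] = 4 * X[i][j].
  (4X)[0][0] = 4 * (0) = 0
  (4X)[0][1] = 4 * (6) = 24
  (4X)[0][2] = 4 * (-13) = -52
  (4X)[1][0] = 4 * (-10) = -40
  (4X)[1][1] = 4 * (15) = 60
  (4X)[1][2] = 4 * (-15) = -60
  (4X)[2][0] = 4 * (11) = 44
  (4X)[2][1] = 4 * (-1) = -4
  (4X)[2][2] = 4 * (-10) = -40
4X =
[        0        24       -52 ]
[      -40        60       -60 ]
[       44        -4       -40 ]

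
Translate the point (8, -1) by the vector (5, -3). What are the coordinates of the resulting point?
(13, -4)

Translation by (5, -3):
x' = 8 + 5 = 13
y' = -1 + -3 = -4
Homogeneous matrix: [[1, 0, 5], [0, 1, -3], [0, 0, 1]]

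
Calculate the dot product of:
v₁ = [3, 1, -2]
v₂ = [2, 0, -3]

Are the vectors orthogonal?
12, No

The dot product is the sum of products of corresponding components.
v₁·v₂ = (3)*(2) + (1)*(0) + (-2)*(-3) = 6 + 0 + 6 = 12.
Two vectors are orthogonal iff their dot product is 0; here the dot product is 12, so the vectors are not orthogonal.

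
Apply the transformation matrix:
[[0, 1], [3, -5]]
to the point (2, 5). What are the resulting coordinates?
(5, -19)

Matrix multiplication:
[[0, 1], [3, -5]] × [2, 5]ᵀ
= [0×2 + 1×5, 3×2 + -5×5]ᵀ
= [5.0000, -19.0000]ᵀ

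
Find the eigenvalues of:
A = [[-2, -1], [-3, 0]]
λ = -3, 1

Solve det(A - λI) = 0. For a 2×2 matrix this is λ² - (trace)λ + det = 0.
trace(A) = -2 + 0 = -2.
det(A) = (-2)*(0) - (-1)*(-3) = 0 - 3 = -3.
Characteristic equation: λ² - (-2)λ + (-3) = 0.
Discriminant: (-2)² - 4*(-3) = 4 + 12 = 16.
Roots: λ = (-2 ± √16) / 2 = -3, 1.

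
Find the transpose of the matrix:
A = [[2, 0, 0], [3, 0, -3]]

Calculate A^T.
[[2, 3], [0, 0], [0, -3]]

The transpose sends entry (i,j) to (j,i); rows become columns.
Row 0 of A: [2, 0, 0] -> column 0 of A^T.
Row 1 of A: [3, 0, -3] -> column 1 of A^T.
A^T = [[2, 3], [0, 0], [0, -3]]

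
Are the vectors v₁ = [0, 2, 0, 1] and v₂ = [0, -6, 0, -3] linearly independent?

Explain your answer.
No, linearly dependent (v₂ = -3·v₁)

Check whether there is a scalar k with v₂ = k·v₁.
Comparing components, k = -3 satisfies -3·[0, 2, 0, 1] = [0, -6, 0, -3].
Since v₂ is a scalar multiple of v₁, the two vectors are linearly dependent.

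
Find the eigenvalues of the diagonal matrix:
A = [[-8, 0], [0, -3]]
λ₁ = -8, λ₂ = -3

The characteristic polynomial of A is det(A - λI) = (-8 - λ)(-3 - λ) = 0.
The roots are λ = -8 and λ = -3, so the eigenvalues are the diagonal entries.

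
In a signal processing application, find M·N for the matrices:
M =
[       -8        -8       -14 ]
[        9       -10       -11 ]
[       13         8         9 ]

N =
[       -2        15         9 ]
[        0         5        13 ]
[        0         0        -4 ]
MN =
[       16      -160      -120 ]
[      -18        85        -5 ]
[      -26       235       185 ]

Matrix multiplication: (MN)[i][j] = sum over k of M[i][k] * N[k][j].
  (MN)[0][0] = (-8)*(-2) + (-8)*(0) + (-14)*(0) = 16
  (MN)[0][1] = (-8)*(15) + (-8)*(5) + (-14)*(0) = -160
  (MN)[0][2] = (-8)*(9) + (-8)*(13) + (-14)*(-4) = -120
  (MN)[1][0] = (9)*(-2) + (-10)*(0) + (-11)*(0) = -18
  (MN)[1][1] = (9)*(15) + (-10)*(5) + (-11)*(0) = 85
  (MN)[1][2] = (9)*(9) + (-10)*(13) + (-11)*(-4) = -5
  (MN)[2][0] = (13)*(-2) + (8)*(0) + (9)*(0) = -26
  (MN)[2][1] = (13)*(15) + (8)*(5) + (9)*(0) = 235
  (MN)[2][2] = (13)*(9) + (8)*(13) + (9)*(-4) = 185
MN =
[       16      -160      -120 ]
[      -18        85        -5 ]
[      -26       235       185 ]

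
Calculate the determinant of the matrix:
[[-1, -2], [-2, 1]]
-5

For a 2×2 matrix [[a, b], [c, d]], det = ad - bc
det = (-1)(1) - (-2)(-2) = -1 - 4 = -5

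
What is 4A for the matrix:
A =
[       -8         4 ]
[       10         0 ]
4A =
[      -32        16 ]
[       40         0 ]

Scalar multiplication is elementwise: (4A)[i][j] = 4 * A[i][j].
  (4A)[0][0] = 4 * (-8) = -32
  (4A)[0][1] = 4 * (4) = 16
  (4A)[1][0] = 4 * (10) = 40
  (4A)[1][1] = 4 * (0) = 0
4A =
[      -32        16 ]
[       40         0 ]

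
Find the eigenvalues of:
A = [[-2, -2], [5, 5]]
λ = 0, 3

Solve det(A - λI) = 0. For a 2×2 matrix this is λ² - (trace)λ + det = 0.
trace(A) = -2 + 5 = 3.
det(A) = (-2)*(5) - (-2)*(5) = -10 + 10 = 0.
Characteristic equation: λ² - (3)λ + (0) = 0.
Discriminant: (3)² - 4*(0) = 9 - 0 = 9.
Roots: λ = (3 ± √9) / 2 = 0, 3.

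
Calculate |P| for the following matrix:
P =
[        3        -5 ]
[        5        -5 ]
det(P) = 10

For a 2×2 matrix [[a, b], [c, d]], det = a*d - b*c.
det(P) = (3)*(-5) - (-5)*(5) = -15 + 25 = 10.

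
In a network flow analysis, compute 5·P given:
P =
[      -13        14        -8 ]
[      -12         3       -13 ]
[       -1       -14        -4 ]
5P =
[      -65        70       -40 ]
[      -60        15       -65 ]
[       -5       -70       -20 ]

Scalar multiplication is elementwise: (5P)[i][j] = 5 * P[i][j].
  (5P)[0][0] = 5 * (-13) = -65
  (5P)[0][1] = 5 * (14) = 70
  (5P)[0][2] = 5 * (-8) = -40
  (5P)[1][0] = 5 * (-12) = -60
  (5P)[1][1] = 5 * (3) = 15
  (5P)[1][2] = 5 * (-13) = -65
  (5P)[2][0] = 5 * (-1) = -5
  (5P)[2][1] = 5 * (-14) = -70
  (5P)[2][2] = 5 * (-4) = -20
5P =
[      -65        70       -40 ]
[      -60        15       -65 ]
[       -5       -70       -20 ]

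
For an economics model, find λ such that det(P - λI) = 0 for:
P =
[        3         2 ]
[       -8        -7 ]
λ = -5, 1

Solve det(P - λI) = 0. For a 2×2 matrix the characteristic equation is λ² - (trace)λ + det = 0.
trace(P) = a + d = 3 - 7 = -4.
det(P) = a*d - b*c = (3)*(-7) - (2)*(-8) = -21 + 16 = -5.
Characteristic equation: λ² - (-4)λ + (-5) = 0.
Discriminant = (-4)² - 4*(-5) = 16 + 20 = 36.
λ = (-4 ± √36) / 2 = (-4 ± 6) / 2 = -5, 1.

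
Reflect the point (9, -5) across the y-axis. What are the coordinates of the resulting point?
(-9, -5)

Reflection across y-axis: (9, -5) → (-9, -5)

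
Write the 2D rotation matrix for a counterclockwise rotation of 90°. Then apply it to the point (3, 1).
R = [[0, -1], [1, 0]]; R·(3, 1) = (-1, 3)

Rotation matrix formula: R(θ) = [[cos θ, -sin θ], [sin θ, cos θ]]
For θ = 90°:
cos(90°) = 0
sin(90°) = 1
R = [[0, -1], [1, 0]]
Apply to (3, 1): [0·3 + (-1)·1, 1·3 + 0·1] = (-1, 3)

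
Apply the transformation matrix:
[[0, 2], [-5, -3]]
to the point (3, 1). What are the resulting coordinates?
(2, -18)

Matrix multiplication:
[[0, 2], [-5, -3]] × [3, 1]ᵀ
= [0×3 + 2×1, -5×3 + -3×1]ᵀ
= [2.0000, -18.0000]ᵀ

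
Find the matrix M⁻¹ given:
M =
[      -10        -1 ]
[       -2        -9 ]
det(M) = 88
M⁻¹ =
[    -9/88      1/88 ]
[     1/44     -5/44 ]

For a 2×2 matrix M = [[a, b], [c, d]] with det(M) ≠ 0, M⁻¹ = (1/det(M)) * [[d, -b], [-c, a]].
det(M) = (-10)*(-9) - (-1)*(-2) = 90 - 2 = 88.
M⁻¹ = (1/88) * [[-9, 1], [2, -10]].
Dividing each entry by 88 and reducing:
M⁻¹ =
[    -9/88      1/88 ]
[     1/44     -5/44 ]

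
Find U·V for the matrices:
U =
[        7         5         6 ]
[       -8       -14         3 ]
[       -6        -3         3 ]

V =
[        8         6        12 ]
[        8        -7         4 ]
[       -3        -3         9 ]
UV =
[       78       -11       158 ]
[     -185        41      -125 ]
[      -81       -24       -57 ]

Matrix multiplication: (UV)[i][j] = sum over k of U[i][k] * V[k][j].
  (UV)[0][0] = (7)*(8) + (5)*(8) + (6)*(-3) = 78
  (UV)[0][1] = (7)*(6) + (5)*(-7) + (6)*(-3) = -11
  (UV)[0][2] = (7)*(12) + (5)*(4) + (6)*(9) = 158
  (UV)[1][0] = (-8)*(8) + (-14)*(8) + (3)*(-3) = -185
  (UV)[1][1] = (-8)*(6) + (-14)*(-7) + (3)*(-3) = 41
  (UV)[1][2] = (-8)*(12) + (-14)*(4) + (3)*(9) = -125
  (UV)[2][0] = (-6)*(8) + (-3)*(8) + (3)*(-3) = -81
  (UV)[2][1] = (-6)*(6) + (-3)*(-7) + (3)*(-3) = -24
  (UV)[2][2] = (-6)*(12) + (-3)*(4) + (3)*(9) = -57
UV =
[       78       -11       158 ]
[     -185        41      -125 ]
[      -81       -24       -57 ]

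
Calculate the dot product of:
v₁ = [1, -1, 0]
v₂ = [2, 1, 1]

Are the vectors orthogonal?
1, No

The dot product is the sum of products of corresponding components.
v₁·v₂ = (1)*(2) + (-1)*(1) + (0)*(1) = 2 - 1 + 0 = 1.
Two vectors are orthogonal iff their dot product is 0; here the dot product is 1, so the vectors are not orthogonal.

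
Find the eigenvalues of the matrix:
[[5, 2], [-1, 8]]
λ = 6 and λ = 7

Characteristic equation: det(A - λI) = 0
λ² - (trace)λ + (det) = 0
λ² - (13)λ + (42) = 0
λ² - 13λ + 42 = 0
Solving: λ = 6, 7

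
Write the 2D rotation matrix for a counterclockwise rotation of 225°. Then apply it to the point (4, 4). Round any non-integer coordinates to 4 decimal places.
R = [[-√2/2, √2/2], [-√2/2, -√2/2]]; R·(4, 4) = (0.0000, -5.6569)

Rotation matrix formula: R(θ) = [[cos θ, -sin θ], [sin θ, cos θ]]
For θ = 225°:
cos(225°) = -√2/2
sin(225°) = -√2/2
R = [[-√2/2, √2/2], [-√2/2, -√2/2]]
Apply to (4, 4): [-√2/2·4 + (√2/2)·4, -√2/2·4 + -√2/2·4] = (0.0000, -5.6569)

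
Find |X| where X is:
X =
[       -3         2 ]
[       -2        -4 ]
det(X) = 16

For a 2×2 matrix [[a, b], [c, d]], det = a*d - b*c.
det(X) = (-3)*(-4) - (2)*(-2) = 12 + 4 = 16.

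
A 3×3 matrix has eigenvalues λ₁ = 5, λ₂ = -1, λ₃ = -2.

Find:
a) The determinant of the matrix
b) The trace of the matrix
det = 10, trace = 2

Two standard eigenvalue identities:
- det(A) equals the product of the eigenvalues (counted with multiplicity).
- trace(A) equals the sum of the eigenvalues.
det(A) = (5)*(-1)*(-2) = 10.
trace(A) = 5 - 1 - 2 = 2.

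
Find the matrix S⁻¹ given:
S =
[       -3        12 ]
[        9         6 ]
det(S) = -126
S⁻¹ =
[    -1/21      2/21 ]
[     1/14      1/42 ]

For a 2×2 matrix S = [[a, b], [c, d]] with det(S) ≠ 0, S⁻¹ = (1/det(S)) * [[d, -b], [-c, a]].
det(S) = (-3)*(6) - (12)*(9) = -18 - 108 = -126.
S⁻¹ = (1/-126) * [[6, -12], [-9, -3]].
Dividing each entry by -126 and reducing:
S⁻¹ =
[    -1/21      2/21 ]
[     1/14      1/42 ]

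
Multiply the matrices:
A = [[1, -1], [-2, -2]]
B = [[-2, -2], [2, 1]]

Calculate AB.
[[-4, -3], [0, 2]]

Each entry (i,j) of AB = sum over k of A[i][k]*B[k][j].
(AB)[0][0] = (1)*(-2) + (-1)*(2) = -4
(AB)[0][1] = (1)*(-2) + (-1)*(1) = -3
(AB)[1][0] = (-2)*(-2) + (-2)*(2) = 0
(AB)[1][1] = (-2)*(-2) + (-2)*(1) = 2
AB = [[-4, -3], [0, 2]]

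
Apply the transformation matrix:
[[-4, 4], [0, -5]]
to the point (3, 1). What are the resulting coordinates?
(-8, -5)

Matrix multiplication:
[[-4, 4], [0, -5]] × [3, 1]ᵀ
= [-4×3 + 4×1, 0×3 + -5×1]ᵀ
= [-8.0000, -5.0000]ᵀ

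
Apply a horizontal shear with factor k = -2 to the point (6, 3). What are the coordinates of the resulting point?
(0, 3)

Shear matrix for horizontal shear with factor k = -2:
[[1, -2], [0, 1]]
Result: (6, 3) → (0, 3)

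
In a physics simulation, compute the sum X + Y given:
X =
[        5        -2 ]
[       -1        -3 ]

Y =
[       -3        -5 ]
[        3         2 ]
X + Y =
[        2        -7 ]
[        2        -1 ]

Matrix addition is elementwise: (X+Y)[i][j] = X[i][j] + Y[i][j].
  (X+Y)[0][0] = (5) + (-3) = 2
  (X+Y)[0][1] = (-2) + (-5) = -7
  (X+Y)[1][0] = (-1) + (3) = 2
  (X+Y)[1][1] = (-3) + (2) = -1
X + Y =
[        2        -7 ]
[        2        -1 ]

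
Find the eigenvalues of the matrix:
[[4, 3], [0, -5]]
λ = -5 and λ = 4

Characteristic equation: det(A - λI) = 0
λ² - (trace)λ + (det) = 0
λ² - (-1)λ + (-20) = 0
λ² + 1λ - 20 = 0
Solving: λ = -5, 4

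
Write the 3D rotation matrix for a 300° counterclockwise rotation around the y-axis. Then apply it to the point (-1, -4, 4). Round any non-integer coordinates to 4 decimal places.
R = [[1/2, 0, -√3/2], [0, 1, 0], [√3/2, 0, 1/2]]; R·(-1, -4, 4) = (-3.9641, -4.0000, 1.1340)

Rotation matrix for 300° around y-axis:
cos(300°) = 1/2, sin(300°) = -√3/2
R = [[1/2, 0, -√3/2], [0, 1, 0], [√3/2, 0, 1/2]]
Apply to (-1, -4, 4): R·[-1, -4, 4]ᵀ = (-3.9641, -4.0000, 1.1340)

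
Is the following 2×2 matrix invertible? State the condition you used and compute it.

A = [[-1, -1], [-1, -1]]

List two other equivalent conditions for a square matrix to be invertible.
No, not invertible; det(A) = 0 (two rows are equal, so the rows are linearly dependent). Equivalent conditions (failing for this A): rank(A) < 2; Ax = 0 has non-trivial solutions; 0 is an eigenvalue; the columns are linearly dependent.

To check invertibility, compute det(A).
In this matrix, row 0 and the last row are identical, so one row is a scalar multiple of another and the rows are linearly dependent.
A matrix with linearly dependent rows has det = 0 and is not invertible.
Equivalent failed conditions:
- rank(A) < 2.
- Ax = 0 has non-trivial solutions.
- 0 is an eigenvalue.
- The columns are linearly dependent.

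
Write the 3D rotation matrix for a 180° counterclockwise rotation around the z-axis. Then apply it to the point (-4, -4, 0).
R = [[-1, 0, 0], [0, -1, 0], [0, 0, 1]]; R·(-4, -4, 0) = (4, 4, 0)

Rotation matrix for 180° around z-axis:
cos(180°) = -1, sin(180°) = 0
R = [[-1, 0, 0], [0, -1, 0], [0, 0, 1]]
Apply to (-4, -4, 0): R·[-4, -4, 0]ᵀ = (4, 4, 0)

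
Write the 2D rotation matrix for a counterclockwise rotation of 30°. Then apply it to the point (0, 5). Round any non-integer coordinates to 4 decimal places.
R = [[√3/2, -1/2], [1/2, √3/2]]; R·(0, 5) = (-2.5000, 4.3301)

Rotation matrix formula: R(θ) = [[cos θ, -sin θ], [sin θ, cos θ]]
For θ = 30°:
cos(30°) = √3/2
sin(30°) = 1/2
R = [[√3/2, -1/2], [1/2, √3/2]]
Apply to (0, 5): [√3/2·0 + (-1/2)·5, 1/2·0 + √3/2·5] = (-2.5000, 4.3301)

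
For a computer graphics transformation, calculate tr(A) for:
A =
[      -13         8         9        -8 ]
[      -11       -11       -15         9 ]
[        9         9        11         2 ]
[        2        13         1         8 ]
tr(A) = -13 - 11 + 11 + 8 = -5

The trace of a square matrix is the sum of its diagonal entries.
Diagonal entries of A: A[0][0] = -13, A[1][1] = -11, A[2][2] = 11, A[3][3] = 8.
tr(A) = -13 - 11 + 11 + 8 = -5.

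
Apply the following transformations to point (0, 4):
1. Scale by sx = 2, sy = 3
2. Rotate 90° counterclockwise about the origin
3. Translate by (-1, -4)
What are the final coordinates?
(-13, -4)

Step 1: Scale → (0, 12)
Step 2: Rotate 90° → (-12, 0)
Step 3: Translate → (-13, -4)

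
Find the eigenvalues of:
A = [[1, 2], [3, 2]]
λ = -1, 4

Solve det(A - λI) = 0. For a 2×2 matrix this is λ² - (trace)λ + det = 0.
trace(A) = 1 + 2 = 3.
det(A) = (1)*(2) - (2)*(3) = 2 - 6 = -4.
Characteristic equation: λ² - (3)λ + (-4) = 0.
Discriminant: (3)² - 4*(-4) = 9 + 16 = 25.
Roots: λ = (3 ± √25) / 2 = -1, 4.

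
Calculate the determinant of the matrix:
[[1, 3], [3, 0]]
-9

For a 2×2 matrix [[a, b], [c, d]], det = ad - bc
det = (1)(0) - (3)(3) = 0 - 9 = -9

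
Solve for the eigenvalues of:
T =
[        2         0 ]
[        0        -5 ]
λ = -5, 2

Solve det(T - λI) = 0. For a 2×2 matrix the characteristic equation is λ² - (trace)λ + det = 0.
trace(T) = a + d = 2 - 5 = -3.
det(T) = a*d - b*c = (2)*(-5) - (0)*(0) = -10 - 0 = -10.
Characteristic equation: λ² - (-3)λ + (-10) = 0.
Discriminant = (-3)² - 4*(-10) = 9 + 40 = 49.
λ = (-3 ± √49) / 2 = (-3 ± 7) / 2 = -5, 2.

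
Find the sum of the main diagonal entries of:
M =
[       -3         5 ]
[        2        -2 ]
tr(M) = -3 - 2 = -5

The trace of a square matrix is the sum of its diagonal entries.
Diagonal entries of M: M[0][0] = -3, M[1][1] = -2.
tr(M) = -3 - 2 = -5.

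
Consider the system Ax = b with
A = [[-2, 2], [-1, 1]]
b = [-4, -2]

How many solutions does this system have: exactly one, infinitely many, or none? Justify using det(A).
Infinitely many solutions

det(A) = (-2)*(1) - (2)*(-1) = 0, so A is singular (column 2 is -1 times column 1).
b = [-4, -2] = 2 * column 1 of A, so b lies in the column space of A.
A singular matrix whose right-hand side is in its column space gives a 1-parameter family of solutions — infinitely many.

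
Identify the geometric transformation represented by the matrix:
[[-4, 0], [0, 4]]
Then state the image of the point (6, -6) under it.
non-uniform scaling by (-4, 4); image of (6, -6) is (-24, -24)

This is diagonal with distinct entries, so it scales the x-axis by -4 and the y-axis by 4.
The matrix [[-4, 0], [0, 4]] represents: non-uniform scaling by (-4, 4).
Applying it to (6, -6): [-4·6 + 0·-6, 0·6 + 4·-6] = (-24, -24).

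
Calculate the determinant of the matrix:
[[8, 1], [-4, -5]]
-36

For a 2×2 matrix [[a, b], [c, d]], det = ad - bc
det = (8)(-5) - (1)(-4) = -40 - -4 = -36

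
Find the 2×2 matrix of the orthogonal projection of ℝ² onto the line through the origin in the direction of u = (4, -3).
[[16/25, -12/25], [-12/25, 9/25]]

The orthogonal projection onto the line spanned by a nonzero vector u = (a, b) has matrix P = (u uᵀ) / (uᵀ u) = (1/(a² + b²)) · [[a², ab], [ab, b²]].
Here u = (4, -3), so a² + b² = 16 + 9 = 25.
P = (1/25) · [[16, -12], [-12, 9]] = [[16/25, -12/25], [-12/25, 9/25]].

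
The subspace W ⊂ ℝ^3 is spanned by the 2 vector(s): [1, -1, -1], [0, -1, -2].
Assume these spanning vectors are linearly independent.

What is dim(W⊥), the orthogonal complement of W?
dim(W⊥) = 1

For any subspace W of ℝ^n, dim(W) + dim(W⊥) = n (the whole-space dimension).
Here the given 2 vectors are linearly independent, so dim(W) = 2.
Thus dim(W⊥) = n - dim(W) = 3 - 2 = 1.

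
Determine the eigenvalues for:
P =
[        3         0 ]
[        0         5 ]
λ = 3, 5

Solve det(P - λI) = 0. For a 2×2 matrix the characteristic equation is λ² - (trace)λ + det = 0.
trace(P) = a + d = 3 + 5 = 8.
det(P) = a*d - b*c = (3)*(5) - (0)*(0) = 15 - 0 = 15.
Characteristic equation: λ² - (8)λ + (15) = 0.
Discriminant = (8)² - 4*(15) = 64 - 60 = 4.
λ = (8 ± √4) / 2 = (8 ± 2) / 2 = 3, 5.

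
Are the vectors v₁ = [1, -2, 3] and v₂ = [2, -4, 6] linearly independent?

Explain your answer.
No, linearly dependent (v₂ = 2·v₁)

Check whether there is a scalar k with v₂ = k·v₁.
Comparing components, k = 2 satisfies 2·[1, -2, 3] = [2, -4, 6].
Since v₂ is a scalar multiple of v₁, the two vectors are linearly dependent.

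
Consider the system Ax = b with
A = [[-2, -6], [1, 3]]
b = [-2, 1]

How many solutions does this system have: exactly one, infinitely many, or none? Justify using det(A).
Infinitely many solutions

det(A) = (-2)*(3) - (-6)*(1) = 0, so A is singular (column 2 is 3 times column 1).
b = [-2, 1] = 1 * column 1 of A, so b lies in the column space of A.
A singular matrix whose right-hand side is in its column space gives a 1-parameter family of solutions — infinitely many.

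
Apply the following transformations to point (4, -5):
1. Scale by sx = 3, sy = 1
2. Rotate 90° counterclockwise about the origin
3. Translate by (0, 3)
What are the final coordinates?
(5, 15)

Step 1: Scale → (12, -5)
Step 2: Rotate 90° → (5, 12)
Step 3: Translate → (5, 15)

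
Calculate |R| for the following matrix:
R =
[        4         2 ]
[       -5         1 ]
det(R) = 14

For a 2×2 matrix [[a, b], [c, d]], det = a*d - b*c.
det(R) = (4)*(1) - (2)*(-5) = 4 + 10 = 14.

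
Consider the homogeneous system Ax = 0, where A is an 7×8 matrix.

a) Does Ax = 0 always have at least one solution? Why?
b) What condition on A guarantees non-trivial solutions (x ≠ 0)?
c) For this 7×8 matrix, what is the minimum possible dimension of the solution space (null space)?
a) Yes, x = 0 is always a solution. b) When A has linearly dependent columns (rank < n). c) Minimum nullity = 1.

a) x = 0 satisfies A·0 = 0, so the zero vector is always a solution.
b) Non-trivial solutions exist iff the columns of A are linearly dependent, equivalently rank(A) < n (the number of columns).
c) By rank-nullity, rank(A) + nullity(A) = n = 8. Since A has only 7 rows, rank(A) ≤ 7, so nullity(A) ≥ 8 - 7 = 1.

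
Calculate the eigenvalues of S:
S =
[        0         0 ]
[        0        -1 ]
λ = -1, 0

Solve det(S - λI) = 0. For a 2×2 matrix the characteristic equation is λ² - (trace)λ + det = 0.
trace(S) = a + d = 0 - 1 = -1.
det(S) = a*d - b*c = (0)*(-1) - (0)*(0) = 0 - 0 = 0.
Characteristic equation: λ² - (-1)λ + (0) = 0.
Discriminant = (-1)² - 4*(0) = 1 - 0 = 1.
λ = (-1 ± √1) / 2 = (-1 ± 1) / 2 = -1, 0.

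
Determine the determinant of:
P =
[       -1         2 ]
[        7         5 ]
det(P) = -19

For a 2×2 matrix [[a, b], [c, d]], det = a*d - b*c.
det(P) = (-1)*(5) - (2)*(7) = -5 - 14 = -19.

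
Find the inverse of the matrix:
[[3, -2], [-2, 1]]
[[-1, -2], [-2, -3]]

For [[a,b],[c,d]], inverse = (1/det)·[[d,-b],[-c,a]]
det = 3·1 - -2·-2 = -1
Inverse = (1/-1)·[[1, 2], [2, 3]]
        = [[-1, -2], [-2, -3]]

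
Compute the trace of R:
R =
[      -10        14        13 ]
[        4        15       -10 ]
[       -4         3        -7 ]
tr(R) = -10 + 15 - 7 = -2

The trace of a square matrix is the sum of its diagonal entries.
Diagonal entries of R: R[0][0] = -10, R[1][1] = 15, R[2][2] = -7.
tr(R) = -10 + 15 - 7 = -2.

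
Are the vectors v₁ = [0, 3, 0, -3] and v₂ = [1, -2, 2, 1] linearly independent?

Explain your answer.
Yes, linearly independent

Two vectors are linearly dependent iff one is a scalar multiple of the other.
No single scalar k satisfies v₂ = k·v₁ (the ratios of corresponding entries disagree), so v₁ and v₂ are linearly independent.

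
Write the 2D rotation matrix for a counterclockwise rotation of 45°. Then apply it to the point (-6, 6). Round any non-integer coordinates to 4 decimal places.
R = [[√2/2, -√2/2], [√2/2, √2/2]]; R·(-6, 6) = (-8.4853, 0.0000)

Rotation matrix formula: R(θ) = [[cos θ, -sin θ], [sin θ, cos θ]]
For θ = 45°:
cos(45°) = √2/2
sin(45°) = √2/2
R = [[√2/2, -√2/2], [√2/2, √2/2]]
Apply to (-6, 6): [√2/2·-6 + (-√2/2)·6, √2/2·-6 + √2/2·6] = (-8.4853, 0.0000)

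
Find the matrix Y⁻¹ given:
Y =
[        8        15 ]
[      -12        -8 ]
det(Y) = 116
Y⁻¹ =
[    -2/29   -15/116 ]
[     3/29      2/29 ]

For a 2×2 matrix Y = [[a, b], [c, d]] with det(Y) ≠ 0, Y⁻¹ = (1/det(Y)) * [[d, -b], [-c, a]].
det(Y) = (8)*(-8) - (15)*(-12) = -64 + 180 = 116.
Y⁻¹ = (1/116) * [[-8, -15], [12, 8]].
Dividing each entry by 116 and reducing:
Y⁻¹ =
[    -2/29   -15/116 ]
[     3/29      2/29 ]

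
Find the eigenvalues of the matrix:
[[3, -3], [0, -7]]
λ = -7 and λ = 3

Characteristic equation: det(A - λI) = 0
λ² - (trace)λ + (det) = 0
λ² - (-4)λ + (-21) = 0
λ² + 4λ - 21 = 0
Solving: λ = -7, 3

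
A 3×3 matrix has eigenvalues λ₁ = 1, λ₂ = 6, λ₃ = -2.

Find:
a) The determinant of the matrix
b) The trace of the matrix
det = -12, trace = 5

Two standard eigenvalue identities:
- det(A) equals the product of the eigenvalues (counted with multiplicity).
- trace(A) equals the sum of the eigenvalues.
det(A) = (1)*(6)*(-2) = -12.
trace(A) = 1 + 6 - 2 = 5.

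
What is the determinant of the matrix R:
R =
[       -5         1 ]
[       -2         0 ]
det(R) = 2

For a 2×2 matrix [[a, b], [c, d]], det = a*d - b*c.
det(R) = (-5)*(0) - (1)*(-2) = 0 + 2 = 2.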